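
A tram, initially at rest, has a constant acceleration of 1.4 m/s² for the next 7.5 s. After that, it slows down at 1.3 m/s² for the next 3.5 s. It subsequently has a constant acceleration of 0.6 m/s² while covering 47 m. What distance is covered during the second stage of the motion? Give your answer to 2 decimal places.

Phase 1 (accelerating): v₀ = 0 m/s, a = 1.4 m/s².
v = v₀ + at = 0 + (1.4)(7.5) = 10.5 m/s
Δx = v₀t + ½at² = 0·7.5 + 0.5·1.4·7.5² = 39.4 m

Phase 2 (decelerating): v₀ = 10.5 m/s, a = -1.3 m/s².
v = v₀ + at = 10.5 + (-1.3)(3.5) = 5.95 m/s
Δx = v₀t + ½at² = 10.5·3.5 + 0.5·-1.3·3.5² = 28.8 m
Distance in phase 2 = 28.8 m

28.79 m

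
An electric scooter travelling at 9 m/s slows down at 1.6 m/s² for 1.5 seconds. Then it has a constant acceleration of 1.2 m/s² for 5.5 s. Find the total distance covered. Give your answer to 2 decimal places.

66.15 m

Phase 1 (decelerating): v₀ = 9.00 m/s, a = -1.6 m/s².
v = v₀ + at = 9.00 + (-1.6)(1.5) = 6.60 m/s
Δx = v₀t + ½at² = 9.00·1.5 + 0.5·-1.6·1.5² = 11.7 m

Phase 2 (accelerating): v₀ = 6.60 m/s, a = 1.2 m/s².
v = v₀ + at = 6.60 + (1.2)(5.5) = 13.2 m/s
Δx = v₀t + ½at² = 6.60·5.5 + 0.5·1.2·5.5² = 54.4 m
Total distance = 11.7 + 54.4 = 66.1 m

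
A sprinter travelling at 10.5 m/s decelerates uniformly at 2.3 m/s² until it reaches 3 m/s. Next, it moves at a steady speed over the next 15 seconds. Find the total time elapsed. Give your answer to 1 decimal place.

Phase 1 (decelerating): v₀ = 10.5 m/s, a = -2.3 m/s².
v = v₀ + at → t = (3 − 10.5) / -2.3 = 3.26 s
v² = v₀² + 2aΔx → Δx = (3² − 10.5²)/(2·-2.3) = 22.0 m

Phase 2 (constant speed): v₀ = 3.00 m/s, a = 0 m/s².
v = v₀ + at = 3.00 + (0)(15) = 3.00 m/s
Δx = v₀t + ½at² = 3.00·15 + 0.5·0·15² = 45.0 m
Total time = 3.26 + 15.0 = 18.3 s

18.3 s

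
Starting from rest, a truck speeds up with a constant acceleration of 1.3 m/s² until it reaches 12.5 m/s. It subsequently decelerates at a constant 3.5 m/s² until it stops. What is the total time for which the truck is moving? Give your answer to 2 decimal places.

13.19 s

Phase 1 (accelerating): v₀ = 0 m/s, a = 1.3 m/s².
v = v₀ + at → t = (12.5 − 0) / 1.3 = 9.62 s
v² = v₀² + 2aΔx → Δx = (12.5² − 0²)/(2·1.3) = 60.1 m

Phase 2 (decelerating): v₀ = 12.5 m/s, a = -3.5 m/s².
v = v₀ + at → t = (0 − 12.5) / -3.5 = 3.57 s
v² = v₀² + 2aΔx → Δx = (0² − 12.5²)/(2·-3.5) = 22.3 m
Total time = 9.62 + 3.57 = 13.2 s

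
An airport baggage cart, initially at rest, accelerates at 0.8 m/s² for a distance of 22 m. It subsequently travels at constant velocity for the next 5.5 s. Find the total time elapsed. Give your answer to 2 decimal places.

12.92 s

Phase 1 (accelerating): v₀ = 0 m/s, a = 0.8 m/s².
v² = v₀² + 2aΔx = 0² + 2·0.8·22 = 35.2 → v = 5.93 m/s
t = (v − v₀)/a = (5.93 − 0)/0.8 = 7.42 s

Phase 2 (constant speed): v₀ = 5.93 m/s, a = 0 m/s².
v = v₀ + at = 5.93 + (0)(5.5) = 5.93 m/s
Δx = v₀t + ½at² = 5.93·5.5 + 0.5·0·5.5² = 32.6 m
Total time = 7.42 + 5.50 = 12.9 s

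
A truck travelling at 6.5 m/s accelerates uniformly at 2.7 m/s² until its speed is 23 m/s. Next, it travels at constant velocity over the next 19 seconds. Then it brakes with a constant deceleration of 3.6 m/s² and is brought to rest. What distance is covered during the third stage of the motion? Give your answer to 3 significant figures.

73.5 m

Phase 1 (accelerating): v₀ = 6.50 m/s, a = 2.7 m/s².
v = v₀ + at → t = (23 − 6.50) / 2.7 = 6.11 s
v² = v₀² + 2aΔx → Δx = (23² − 6.50²)/(2·2.7) = 90.1 m

Phase 2 (constant speed): v₀ = 23.0 m/s, a = 0 m/s².
v = v₀ + at = 23.0 + (0)(19) = 23.0 m/s
Δx = v₀t + ½at² = 23.0·19 + 0.5·0·19² = 437 m

Phase 3 (decelerating): v₀ = 23.0 m/s, a = -3.6 m/s².
v = v₀ + at → t = (0 − 23.0) / -3.6 = 6.39 s
v² = v₀² + 2aΔx → Δx = (0² − 23.0²)/(2·-3.6) = 73.5 m
Distance in phase 3 = 73.5 m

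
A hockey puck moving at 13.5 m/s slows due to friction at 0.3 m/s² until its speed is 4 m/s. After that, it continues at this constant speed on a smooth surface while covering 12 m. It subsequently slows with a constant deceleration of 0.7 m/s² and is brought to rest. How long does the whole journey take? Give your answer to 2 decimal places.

40.38 s

Phase 1 (decelerating): v₀ = 13.5 m/s, a = -0.3 m/s².
v = v₀ + at → t = (4 − 13.5) / -0.3 = 31.7 s
v² = v₀² + 2aΔx → Δx = (4² − 13.5²)/(2·-0.3) = 277 m

Phase 2 (constant speed): v₀ = 4.00 m/s, a = 0 m/s².
Constant speed: t = d/v = 12/4.00 = 3.00 s

Phase 3 (decelerating): v₀ = 4.00 m/s, a = -0.7 m/s².
v = v₀ + at → t = (0 − 4.00) / -0.7 = 5.71 s
v² = v₀² + 2aΔx → Δx = (0² − 4.00²)/(2·-0.7) = 11.4 m
Total time = 31.7 + 3.00 + 5.71 = 40.4 s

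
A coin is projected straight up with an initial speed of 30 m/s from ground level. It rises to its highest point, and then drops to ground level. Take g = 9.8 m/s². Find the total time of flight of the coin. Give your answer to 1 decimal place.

6.1 s

Phase 1 (rising): v₀ = 30.0 m/s, a = -9.8 m/s².
v = v₀ + at → t = (0 − 30.0) / -9.8 = 3.06 s
v² = v₀² + 2aΔx → Δx = (0² − 30.0²)/(2·-9.8) = 45.9 m

Phase 2 (falling): v₀ = 0 m/s, a = -9.8 m/s².
Falls 45.9 m from rest: t = √(2·45.9/9.8) = 3.06 s; v = g·t = 30.0 m/s.
Total time = 3.06 + 3.06 = 6.12 s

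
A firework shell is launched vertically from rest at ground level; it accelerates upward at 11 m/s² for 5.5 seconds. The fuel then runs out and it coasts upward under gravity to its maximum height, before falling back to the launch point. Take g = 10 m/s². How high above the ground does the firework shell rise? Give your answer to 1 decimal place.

349.4 m

Phase 1 (powered ascent): v₀ = 0 m/s, a = 11 m/s².
v = v₀ + at = 0 + (11)(5.5) = 60.5 m/s
Δx = v₀t + ½at² = 0·5.5 + 0.5·11·5.5² = 166 m

Phase 2 (coasting upward): v₀ = 60.5 m/s, a = -10 m/s².
v = v₀ + at → t = (0 − 60.5) / -10 = 6.05 s
v² = v₀² + 2aΔx → Δx = (0² − 60.5²)/(2·-10) = 183 m
Maximum height = 166 + 183 = 349 m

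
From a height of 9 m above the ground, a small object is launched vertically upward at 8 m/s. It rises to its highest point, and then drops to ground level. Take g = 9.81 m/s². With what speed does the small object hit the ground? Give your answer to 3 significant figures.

Phase 1 (rising): v₀ = 8.00 m/s, a = -9.81 m/s².
v = v₀ + at → t = (0 − 8.00) / -9.81 = 0.815 s
v² = v₀² + 2aΔx → Δx = (0² − 8.00²)/(2·-9.81) = 3.26 m

Phase 2 (falling): v₀ = 0 m/s, a = -9.81 m/s².
Falls 12.3 m from rest: t = √(2·12.3/9.81) = 1.58 s; v = g·t = 15.5 m/s.
Final speed = 15.5 m/s

15.5 m/s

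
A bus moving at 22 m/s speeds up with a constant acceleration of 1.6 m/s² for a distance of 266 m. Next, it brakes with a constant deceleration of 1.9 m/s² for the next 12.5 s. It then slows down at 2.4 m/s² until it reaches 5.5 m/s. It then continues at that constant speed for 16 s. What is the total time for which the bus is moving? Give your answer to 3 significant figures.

40.6 s

Phase 1 (accelerating): v₀ = 22.0 m/s, a = 1.6 m/s².
v² = v₀² + 2aΔx = 22.0² + 2·1.6·266 = 1340 → v = 36.5 m/s
t = (v − v₀)/a = (36.5 − 22.0)/1.6 = 9.09 s

Phase 2 (decelerating): v₀ = 36.5 m/s, a = -1.9 m/s².
v = v₀ + at = 36.5 + (-1.9)(12.5) = 12.8 m/s
Δx = v₀t + ½at² = 36.5·12.5 + 0.5·-1.9·12.5² = 308 m

Phase 3 (decelerating): v₀ = 12.8 m/s, a = -2.4 m/s².
v = v₀ + at → t = (5.5 − 12.8) / -2.4 = 3.04 s
v² = v₀² + 2aΔx → Δx = (5.5² − 12.8²)/(2·-2.4) = 27.8 m

Phase 4 (constant speed): v₀ = 5.50 m/s, a = 0 m/s².
v = v₀ + at = 5.50 + (0)(16) = 5.50 m/s
Δx = v₀t + ½at² = 5.50·16 + 0.5·0·16² = 88.0 m
Total time = 9.09 + 12.5 + 3.04 + 16.0 = 40.6 s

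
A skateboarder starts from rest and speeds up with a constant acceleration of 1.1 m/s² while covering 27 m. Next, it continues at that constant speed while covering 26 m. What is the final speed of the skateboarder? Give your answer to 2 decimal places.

7.71 m/s

Phase 1 (accelerating): v₀ = 0 m/s, a = 1.1 m/s².
v² = v₀² + 2aΔx = 0² + 2·1.1·27 = 59.4 → v = 7.71 m/s
t = (v − v₀)/a = (7.71 − 0)/1.1 = 7.01 s

Phase 2 (constant speed): v₀ = 7.71 m/s, a = 0 m/s².
Constant speed: t = d/v = 26/7.71 = 3.37 s
Final speed = 7.71 m/s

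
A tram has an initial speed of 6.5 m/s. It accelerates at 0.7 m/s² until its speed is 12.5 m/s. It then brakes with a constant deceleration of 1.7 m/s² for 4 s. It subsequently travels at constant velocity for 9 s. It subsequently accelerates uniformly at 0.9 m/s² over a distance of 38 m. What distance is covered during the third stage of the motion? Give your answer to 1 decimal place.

51.3 m

Phase 1 (accelerating): v₀ = 6.50 m/s, a = 0.7 m/s².
v = v₀ + at → t = (12.5 − 6.50) / 0.7 = 8.57 s
v² = v₀² + 2aΔx → Δx = (12.5² − 6.50²)/(2·0.7) = 81.4 m

Phase 2 (decelerating): v₀ = 12.5 m/s, a = -1.7 m/s².
v = v₀ + at = 12.5 + (-1.7)(4) = 5.70 m/s
Δx = v₀t + ½at² = 12.5·4 + 0.5·-1.7·4² = 36.4 m

Phase 3 (constant speed): v₀ = 5.70 m/s, a = 0 m/s².
v = v₀ + at = 5.70 + (0)(9) = 5.70 m/s
Δx = v₀t + ½at² = 5.70·9 + 0.5·0·9² = 51.3 m
Distance in phase 3 = 51.3 m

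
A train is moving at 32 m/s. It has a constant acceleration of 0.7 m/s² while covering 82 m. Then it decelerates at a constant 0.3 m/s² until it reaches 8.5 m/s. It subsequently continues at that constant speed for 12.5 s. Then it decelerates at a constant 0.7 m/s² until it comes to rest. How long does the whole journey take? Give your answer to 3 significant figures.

Phase 1 (accelerating): v₀ = 32.0 m/s, a = 0.7 m/s².
v² = v₀² + 2aΔx = 32.0² + 2·0.7·82 = 1140 → v = 33.7 m/s
t = (v − v₀)/a = (33.7 − 32.0)/0.7 = 2.49 s

Phase 2 (decelerating): v₀ = 33.7 m/s, a = -0.3 m/s².
v = v₀ + at → t = (8.5 − 33.7) / -0.3 = 84.2 s
v² = v₀² + 2aΔx → Δx = (8.5² − 33.7²)/(2·-0.3) = 1780 m

Phase 3 (constant speed): v₀ = 8.50 m/s, a = 0 m/s².
v = v₀ + at = 8.50 + (0)(12.5) = 8.50 m/s
Δx = v₀t + ½at² = 8.50·12.5 + 0.5·0·12.5² = 106 m

Phase 4 (decelerating): v₀ = 8.50 m/s, a = -0.7 m/s².
v = v₀ + at → t = (0 − 8.50) / -0.7 = 12.1 s
v² = v₀² + 2aΔx → Δx = (0² − 8.50²)/(2·-0.7) = 51.6 m
Total time = 2.49 + 84.2 + 12.5 + 12.1 = 111 s

111 s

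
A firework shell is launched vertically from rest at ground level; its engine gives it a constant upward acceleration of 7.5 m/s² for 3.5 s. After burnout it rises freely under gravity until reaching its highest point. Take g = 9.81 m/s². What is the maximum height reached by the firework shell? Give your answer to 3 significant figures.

Phase 1 (powered ascent): v₀ = 0 m/s, a = 7.5 m/s².
v = v₀ + at = 0 + (7.5)(3.5) = 26.2 m/s
Δx = v₀t + ½at² = 0·3.5 + 0.5·7.5·3.5² = 45.9 m

Phase 2 (coasting upward): v₀ = 26.2 m/s, a = -9.81 m/s².
v = v₀ + at → t = (0 − 26.2) / -9.81 = 2.68 s
v² = v₀² + 2aΔx → Δx = (0² − 26.2²)/(2·-9.81) = 35.1 m
Maximum height = 45.9 + 35.1 = 81.1 m

81.1 m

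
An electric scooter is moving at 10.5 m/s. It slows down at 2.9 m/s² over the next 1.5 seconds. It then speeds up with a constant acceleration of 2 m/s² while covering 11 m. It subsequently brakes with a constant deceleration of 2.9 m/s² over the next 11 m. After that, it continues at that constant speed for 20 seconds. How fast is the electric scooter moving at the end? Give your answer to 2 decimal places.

Phase 1 (decelerating): v₀ = 10.5 m/s, a = -2.9 m/s².
v = v₀ + at = 10.5 + (-2.9)(1.5) = 6.15 m/s
Δx = v₀t + ½at² = 10.5·1.5 + 0.5·-2.9·1.5² = 12.5 m

Phase 2 (accelerating): v₀ = 6.15 m/s, a = 2 m/s².
v² = v₀² + 2aΔx = 6.15² + 2·2·11 = 81.8 → v = 9.05 m/s
t = (v − v₀)/a = (9.05 − 6.15)/2 = 1.45 s

Phase 3 (decelerating): v₀ = 9.05 m/s, a = -2.9 m/s².
v² = v₀² + 2aΔx = 9.05² + 2·-2.9·11 = 18.0 → v = 4.25 m/s
t = (v − v₀)/a = (4.25 − 9.05)/-2.9 = 1.66 s

Phase 4 (constant speed): v₀ = 4.25 m/s, a = 0 m/s².
v = v₀ + at = 4.25 + (0)(20) = 4.25 m/s
Δx = v₀t + ½at² = 4.25·20 + 0.5·0·20² = 84.9 m
Final speed = 4.25 m/s

4.25 m/s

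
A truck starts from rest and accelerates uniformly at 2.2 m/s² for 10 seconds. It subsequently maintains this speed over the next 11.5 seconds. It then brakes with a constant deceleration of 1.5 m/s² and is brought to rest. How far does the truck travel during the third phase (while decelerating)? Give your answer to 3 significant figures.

Phase 1 (accelerating): v₀ = 0 m/s, a = 2.2 m/s².
v = v₀ + at = 0 + (2.2)(10) = 22.0 m/s
Δx = v₀t + ½at² = 0·10 + 0.5·2.2·10² = 110 m

Phase 2 (constant speed): v₀ = 22.0 m/s, a = 0 m/s².
v = v₀ + at = 22.0 + (0)(11.5) = 22.0 m/s
Δx = v₀t + ½at² = 22.0·11.5 + 0.5·0·11.5² = 253 m

Phase 3 (decelerating): v₀ = 22.0 m/s, a = -1.5 m/s².
v = v₀ + at → t = (0 − 22.0) / -1.5 = 14.7 s
v² = v₀² + 2aΔx → Δx = (0² − 22.0²)/(2·-1.5) = 161 m
Distance in phase 3 = 161 m

161 m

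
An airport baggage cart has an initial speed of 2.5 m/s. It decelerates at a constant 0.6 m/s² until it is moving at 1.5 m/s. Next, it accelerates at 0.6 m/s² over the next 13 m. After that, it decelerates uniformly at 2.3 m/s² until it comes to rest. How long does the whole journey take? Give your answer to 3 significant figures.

Phase 1 (decelerating): v₀ = 2.50 m/s, a = -0.6 m/s².
v = v₀ + at → t = (1.5 − 2.50) / -0.6 = 1.67 s
v² = v₀² + 2aΔx → Δx = (1.5² − 2.50²)/(2·-0.6) = 3.33 m

Phase 2 (accelerating): v₀ = 1.50 m/s, a = 0.6 m/s².
v² = v₀² + 2aΔx = 1.50² + 2·0.6·13 = 17.9 → v = 4.22 m/s
t = (v − v₀)/a = (4.22 − 1.50)/0.6 = 4.54 s

Phase 3 (decelerating): v₀ = 4.22 m/s, a = -2.3 m/s².
v = v₀ + at → t = (0 − 4.22) / -2.3 = 1.84 s
v² = v₀² + 2aΔx → Δx = (0² − 4.22²)/(2·-2.3) = 3.88 m
Total time = 1.67 + 4.54 + 1.84 = 8.05 s

8.05 s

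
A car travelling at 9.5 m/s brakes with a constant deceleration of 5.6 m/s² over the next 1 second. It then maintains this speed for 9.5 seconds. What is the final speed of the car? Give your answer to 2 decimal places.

Phase 1 (decelerating): v₀ = 9.50 m/s, a = -5.6 m/s².
v = v₀ + at = 9.50 + (-5.6)(1) = 3.90 m/s
Δx = v₀t + ½at² = 9.50·1 + 0.5·-5.6·1² = 6.70 m

Phase 2 (constant speed): v₀ = 3.90 m/s, a = 0 m/s².
v = v₀ + at = 3.90 + (0)(9.5) = 3.90 m/s
Δx = v₀t + ½at² = 3.90·9.5 + 0.5·0·9.5² = 37.1 m
Final speed = 3.90 m/s

3.90 m/s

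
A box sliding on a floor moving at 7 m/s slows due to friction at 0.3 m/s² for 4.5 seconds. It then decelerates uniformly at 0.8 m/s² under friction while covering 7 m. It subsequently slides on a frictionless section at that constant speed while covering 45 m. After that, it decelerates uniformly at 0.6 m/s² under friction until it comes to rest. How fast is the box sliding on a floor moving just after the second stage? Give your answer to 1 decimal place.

Phase 1 (decelerating): v₀ = 7.00 m/s, a = -0.3 m/s².
v = v₀ + at = 7.00 + (-0.3)(4.5) = 5.65 m/s
Δx = v₀t + ½at² = 7.00·4.5 + 0.5·-0.3·4.5² = 28.5 m

Phase 2 (decelerating): v₀ = 5.65 m/s, a = -0.8 m/s².
v² = v₀² + 2aΔx = 5.65² + 2·-0.8·7 = 20.7 → v = 4.55 m/s
t = (v − v₀)/a = (4.55 − 5.65)/-0.8 = 1.37 s
Speed at end of phase 2 = 4.55 m/s

4.6 m/s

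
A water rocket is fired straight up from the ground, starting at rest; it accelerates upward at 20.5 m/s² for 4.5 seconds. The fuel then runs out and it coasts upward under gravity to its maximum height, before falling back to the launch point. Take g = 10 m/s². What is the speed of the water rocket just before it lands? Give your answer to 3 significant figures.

113 m/s

Phase 1 (powered ascent): v₀ = 0 m/s, a = 20.5 m/s².
v = v₀ + at = 0 + (20.5)(4.5) = 92.2 m/s
Δx = v₀t + ½at² = 0·4.5 + 0.5·20.5·4.5² = 208 m

Phase 2 (coasting upward): v₀ = 92.2 m/s, a = -10 m/s².
v = v₀ + at → t = (0 − 92.2) / -10 = 9.22 s
v² = v₀² + 2aΔx → Δx = (0² − 92.2²)/(2·-10) = 426 m

Phase 3 (free fall): v₀ = 0 m/s, a = -10 m/s².
Falls 633 m from rest: t = √(2·633/10) = 11.3 s; v = g·t = 113 m/s.
Impact speed = 113 m/s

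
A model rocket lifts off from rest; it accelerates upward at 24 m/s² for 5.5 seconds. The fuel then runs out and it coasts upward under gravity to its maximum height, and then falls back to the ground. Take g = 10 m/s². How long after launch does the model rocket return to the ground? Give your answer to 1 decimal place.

34.4 s

Phase 1 (powered ascent): v₀ = 0 m/s, a = 24 m/s².
v = v₀ + at = 0 + (24)(5.5) = 132 m/s
Δx = v₀t + ½at² = 0·5.5 + 0.5·24·5.5² = 363 m

Phase 2 (coasting upward): v₀ = 132 m/s, a = -10 m/s².
v = v₀ + at → t = (0 − 132) / -10 = 13.2 s
v² = v₀² + 2aΔx → Δx = (0² − 132²)/(2·-10) = 871 m

Phase 3 (free fall): v₀ = 0 m/s, a = -10 m/s².
Falls 1230 m from rest: t = √(2·1230/10) = 15.7 s; v = g·t = 157 m/s.
Total time = 5.50 + 13.2 + 15.7 = 34.4 s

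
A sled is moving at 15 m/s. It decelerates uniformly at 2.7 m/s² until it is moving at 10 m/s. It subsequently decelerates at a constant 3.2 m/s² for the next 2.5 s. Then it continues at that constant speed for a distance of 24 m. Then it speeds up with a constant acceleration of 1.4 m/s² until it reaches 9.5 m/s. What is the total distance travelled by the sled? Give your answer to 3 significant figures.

Phase 1 (decelerating): v₀ = 15.0 m/s, a = -2.7 m/s².
v = v₀ + at → t = (10 − 15.0) / -2.7 = 1.85 s
v² = v₀² + 2aΔx → Δx = (10² − 15.0²)/(2·-2.7) = 23.1 m

Phase 2 (decelerating): v₀ = 10.0 m/s, a = -3.2 m/s².
v = v₀ + at = 10.0 + (-3.2)(2.5) = 2.00 m/s
Δx = v₀t + ½at² = 10.0·2.5 + 0.5·-3.2·2.5² = 15.0 m

Phase 3 (constant speed): v₀ = 2.00 m/s, a = 0 m/s².
Constant speed: t = d/v = 24/2.00 = 12.0 s

Phase 4 (accelerating): v₀ = 2.00 m/s, a = 1.4 m/s².
v = v₀ + at → t = (9.5 − 2.00) / 1.4 = 5.36 s
v² = v₀² + 2aΔx → Δx = (9.5² − 2.00²)/(2·1.4) = 30.8 m
Total distance = 23.1 + 15.0 + 24.0 + 30.8 = 93.0 m

93.0 m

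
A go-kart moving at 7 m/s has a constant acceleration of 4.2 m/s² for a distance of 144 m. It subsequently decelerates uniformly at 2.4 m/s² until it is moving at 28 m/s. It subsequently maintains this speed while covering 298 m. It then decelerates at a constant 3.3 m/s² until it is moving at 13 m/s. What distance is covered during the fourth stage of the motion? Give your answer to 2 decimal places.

93.18 m

Phase 1 (accelerating): v₀ = 7.00 m/s, a = 4.2 m/s².
v² = v₀² + 2aΔx = 7.00² + 2·4.2·144 = 1260 → v = 35.5 m/s
t = (v − v₀)/a = (35.5 − 7.00)/4.2 = 6.78 s

Phase 2 (decelerating): v₀ = 35.5 m/s, a = -2.4 m/s².
v = v₀ + at → t = (28 − 35.5) / -2.4 = 3.12 s
v² = v₀² + 2aΔx → Δx = (28² − 35.5²)/(2·-2.4) = 98.9 m

Phase 3 (constant speed): v₀ = 28.0 m/s, a = 0 m/s².
Constant speed: t = d/v = 298/28.0 = 10.6 s

Phase 4 (decelerating): v₀ = 28.0 m/s, a = -3.3 m/s².
v = v₀ + at → t = (13 − 28.0) / -3.3 = 4.55 s
v² = v₀² + 2aΔx → Δx = (13² − 28.0²)/(2·-3.3) = 93.2 m
Distance in phase 4 = 93.2 m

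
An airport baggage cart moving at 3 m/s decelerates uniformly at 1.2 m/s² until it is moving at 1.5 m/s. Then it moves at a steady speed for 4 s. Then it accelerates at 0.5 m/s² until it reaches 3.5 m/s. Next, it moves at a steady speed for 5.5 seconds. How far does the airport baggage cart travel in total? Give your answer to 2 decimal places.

Phase 1 (decelerating): v₀ = 3.00 m/s, a = -1.2 m/s².
v = v₀ + at → t = (1.5 − 3.00) / -1.2 = 1.25 s
v² = v₀² + 2aΔx → Δx = (1.5² − 3.00²)/(2·-1.2) = 2.81 m

Phase 2 (constant speed): v₀ = 1.50 m/s, a = 0 m/s².
v = v₀ + at = 1.50 + (0)(4) = 1.50 m/s
Δx = v₀t + ½at² = 1.50·4 + 0.5·0·4² = 6.00 m

Phase 3 (accelerating): v₀ = 1.50 m/s, a = 0.5 m/s².
v = v₀ + at → t = (3.5 − 1.50) / 0.5 = 4.00 s
v² = v₀² + 2aΔx → Δx = (3.5² − 1.50²)/(2·0.5) = 10.0 m

Phase 4 (constant speed): v₀ = 3.50 m/s, a = 0 m/s².
v = v₀ + at = 3.50 + (0)(5.5) = 3.50 m/s
Δx = v₀t + ½at² = 3.50·5.5 + 0.5·0·5.5² = 19.2 m
Total distance = 2.81 + 6.00 + 10.0 + 19.2 = 38.1 m

38.06 m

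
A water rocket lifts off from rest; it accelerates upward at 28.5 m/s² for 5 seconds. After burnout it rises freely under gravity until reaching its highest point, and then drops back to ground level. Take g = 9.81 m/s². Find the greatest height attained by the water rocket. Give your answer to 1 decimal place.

1391.2 m

Phase 1 (powered ascent): v₀ = 0 m/s, a = 28.5 m/s².
v = v₀ + at = 0 + (28.5)(5) = 142 m/s
Δx = v₀t + ½at² = 0·5 + 0.5·28.5·5² = 356 m

Phase 2 (coasting upward): v₀ = 142 m/s, a = -9.81 m/s².
v = v₀ + at → t = (0 − 142) / -9.81 = 14.5 s
v² = v₀² + 2aΔx → Δx = (0² − 142²)/(2·-9.81) = 1030 m
Maximum height = 356 + 1030 = 1390 m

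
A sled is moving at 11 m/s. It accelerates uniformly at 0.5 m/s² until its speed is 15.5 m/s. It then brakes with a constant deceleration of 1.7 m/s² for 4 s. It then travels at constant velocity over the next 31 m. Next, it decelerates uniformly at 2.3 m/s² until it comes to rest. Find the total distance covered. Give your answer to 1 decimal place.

Phase 1 (accelerating): v₀ = 11.0 m/s, a = 0.5 m/s².
v = v₀ + at → t = (15.5 − 11.0) / 0.5 = 9.00 s
v² = v₀² + 2aΔx → Δx = (15.5² − 11.0²)/(2·0.5) = 119 m

Phase 2 (decelerating): v₀ = 15.5 m/s, a = -1.7 m/s².
v = v₀ + at = 15.5 + (-1.7)(4) = 8.70 m/s
Δx = v₀t + ½at² = 15.5·4 + 0.5·-1.7·4² = 48.4 m

Phase 3 (constant speed): v₀ = 8.70 m/s, a = 0 m/s².
Constant speed: t = d/v = 31/8.70 = 3.56 s

Phase 4 (decelerating): v₀ = 8.70 m/s, a = -2.3 m/s².
v = v₀ + at → t = (0 − 8.70) / -2.3 = 3.78 s
v² = v₀² + 2aΔx → Δx = (0² − 8.70²)/(2·-2.3) = 16.5 m
Total distance = 119 + 48.4 + 31.0 + 16.5 = 215 m

215.1 m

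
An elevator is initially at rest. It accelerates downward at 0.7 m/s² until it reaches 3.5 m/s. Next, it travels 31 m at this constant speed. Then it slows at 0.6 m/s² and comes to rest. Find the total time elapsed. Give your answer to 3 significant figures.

19.7 s

Phase 1 (accelerating): v₀ = 0 m/s, a = 0.7 m/s².
v = v₀ + at → t = (3.5 − 0) / 0.7 = 5.00 s
v² = v₀² + 2aΔx → Δx = (3.5² − 0²)/(2·0.7) = 8.75 m

Phase 2 (constant speed): v₀ = 3.50 m/s, a = 0 m/s².
Constant speed: t = d/v = 31/3.50 = 8.86 s

Phase 3 (decelerating): v₀ = 3.50 m/s, a = -0.6 m/s².
v = v₀ + at → t = (0 − 3.50) / -0.6 = 5.83 s
v² = v₀² + 2aΔx → Δx = (0² − 3.50²)/(2·-0.6) = 10.2 m
Total time = 5.00 + 8.86 + 5.83 = 19.7 s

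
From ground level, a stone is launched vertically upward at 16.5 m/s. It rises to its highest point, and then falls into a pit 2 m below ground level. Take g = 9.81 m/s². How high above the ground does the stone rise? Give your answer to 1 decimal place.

Phase 1 (rising): v₀ = 16.5 m/s, a = -9.81 m/s².
v = v₀ + at → t = (0 − 16.5) / -9.81 = 1.68 s
v² = v₀² + 2aΔx → Δx = (0² − 16.5²)/(2·-9.81) = 13.9 m
Maximum height = 13.9 m

13.9 m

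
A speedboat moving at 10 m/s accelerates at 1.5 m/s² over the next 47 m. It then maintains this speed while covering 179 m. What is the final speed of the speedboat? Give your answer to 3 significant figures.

Phase 1 (accelerating): v₀ = 10.0 m/s, a = 1.5 m/s².
v² = v₀² + 2aΔx = 10.0² + 2·1.5·47 = 241 → v = 15.5 m/s
t = (v − v₀)/a = (15.5 − 10.0)/1.5 = 3.68 s

Phase 2 (constant speed): v₀ = 15.5 m/s, a = 0 m/s².
Constant speed: t = d/v = 179/15.5 = 11.5 s
Final speed = 15.5 m/s

15.5 m/s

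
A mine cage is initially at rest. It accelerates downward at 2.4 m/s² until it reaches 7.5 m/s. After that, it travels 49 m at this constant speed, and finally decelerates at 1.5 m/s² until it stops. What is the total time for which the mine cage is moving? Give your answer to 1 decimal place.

14.7 s

Phase 1 (accelerating): v₀ = 0 m/s, a = 2.4 m/s².
v = v₀ + at → t = (7.5 − 0) / 2.4 = 3.12 s
v² = v₀² + 2aΔx → Δx = (7.5² − 0²)/(2·2.4) = 11.7 m

Phase 2 (constant speed): v₀ = 7.50 m/s, a = 0 m/s².
Constant speed: t = d/v = 49/7.50 = 6.53 s

Phase 3 (decelerating): v₀ = 7.50 m/s, a = -1.5 m/s².
v = v₀ + at → t = (0 − 7.50) / -1.5 = 5.00 s
v² = v₀² + 2aΔx → Δx = (0² − 7.50²)/(2·-1.5) = 18.8 m
Total time = 3.12 + 6.53 + 5.00 = 14.7 s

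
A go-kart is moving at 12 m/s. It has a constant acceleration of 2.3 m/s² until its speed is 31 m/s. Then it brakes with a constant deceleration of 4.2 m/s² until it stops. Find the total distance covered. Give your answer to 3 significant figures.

Phase 1 (accelerating): v₀ = 12.0 m/s, a = 2.3 m/s².
v = v₀ + at → t = (31 − 12.0) / 2.3 = 8.26 s
v² = v₀² + 2aΔx → Δx = (31² − 12.0²)/(2·2.3) = 178 m

Phase 2 (decelerating): v₀ = 31.0 m/s, a = -4.2 m/s².
v = v₀ + at → t = (0 − 31.0) / -4.2 = 7.38 s
v² = v₀² + 2aΔx → Δx = (0² − 31.0²)/(2·-4.2) = 114 m
Total distance = 178 + 114 = 292 m

292 m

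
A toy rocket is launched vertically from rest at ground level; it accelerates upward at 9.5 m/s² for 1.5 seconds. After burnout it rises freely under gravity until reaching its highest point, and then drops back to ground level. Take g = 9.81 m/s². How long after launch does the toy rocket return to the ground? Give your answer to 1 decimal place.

Phase 1 (powered ascent): v₀ = 0 m/s, a = 9.5 m/s².
v = v₀ + at = 0 + (9.5)(1.5) = 14.2 m/s
Δx = v₀t + ½at² = 0·1.5 + 0.5·9.5·1.5² = 10.7 m

Phase 2 (coasting upward): v₀ = 14.2 m/s, a = -9.81 m/s².
v = v₀ + at → t = (0 − 14.2) / -9.81 = 1.45 s
v² = v₀² + 2aΔx → Δx = (0² − 14.2²)/(2·-9.81) = 10.3 m

Phase 3 (free fall): v₀ = 0 m/s, a = -9.81 m/s².
Falls 21.0 m from rest: t = √(2·21.0/9.81) = 2.07 s; v = g·t = 20.3 m/s.
Total time = 1.50 + 1.45 + 2.07 = 5.02 s

5.0 s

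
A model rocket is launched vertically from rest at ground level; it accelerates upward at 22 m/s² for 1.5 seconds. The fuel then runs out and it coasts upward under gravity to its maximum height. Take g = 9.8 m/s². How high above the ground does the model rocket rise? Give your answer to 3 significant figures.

Phase 1 (powered ascent): v₀ = 0 m/s, a = 22 m/s².
v = v₀ + at = 0 + (22)(1.5) = 33.0 m/s
Δx = v₀t + ½at² = 0·1.5 + 0.5·22·1.5² = 24.8 m

Phase 2 (coasting upward): v₀ = 33.0 m/s, a = -9.8 m/s².
v = v₀ + at → t = (0 − 33.0) / -9.8 = 3.37 s
v² = v₀² + 2aΔx → Δx = (0² − 33.0²)/(2·-9.8) = 55.6 m
Maximum height = 24.8 + 55.6 = 80.3 m

80.3 m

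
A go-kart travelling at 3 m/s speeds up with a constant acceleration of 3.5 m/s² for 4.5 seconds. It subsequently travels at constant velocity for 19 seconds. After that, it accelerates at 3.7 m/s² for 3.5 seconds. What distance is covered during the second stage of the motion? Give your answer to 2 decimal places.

Phase 1 (accelerating): v₀ = 3.00 m/s, a = 3.5 m/s².
v = v₀ + at = 3.00 + (3.5)(4.5) = 18.8 m/s
Δx = v₀t + ½at² = 3.00·4.5 + 0.5·3.5·4.5² = 48.9 m

Phase 2 (constant speed): v₀ = 18.8 m/s, a = 0 m/s².
v = v₀ + at = 18.8 + (0)(19) = 18.8 m/s
Δx = v₀t + ½at² = 18.8·19 + 0.5·0·19² = 356 m
Distance in phase 2 = 356 m

356.25 m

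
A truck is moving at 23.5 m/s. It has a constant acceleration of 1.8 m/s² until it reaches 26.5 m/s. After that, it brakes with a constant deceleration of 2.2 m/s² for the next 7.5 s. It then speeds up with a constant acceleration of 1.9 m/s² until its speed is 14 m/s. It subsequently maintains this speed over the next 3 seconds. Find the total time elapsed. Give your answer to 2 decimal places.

14.27 s

Phase 1 (accelerating): v₀ = 23.5 m/s, a = 1.8 m/s².
v = v₀ + at → t = (26.5 − 23.5) / 1.8 = 1.67 s
v² = v₀² + 2aΔx → Δx = (26.5² − 23.5²)/(2·1.8) = 41.7 m

Phase 2 (decelerating): v₀ = 26.5 m/s, a = -2.2 m/s².
v = v₀ + at = 26.5 + (-2.2)(7.5) = 10.0 m/s
Δx = v₀t + ½at² = 26.5·7.5 + 0.5·-2.2·7.5² = 137 m

Phase 3 (accelerating): v₀ = 10.0 m/s, a = 1.9 m/s².
v = v₀ + at → t = (14 − 10.0) / 1.9 = 2.11 s
v² = v₀² + 2aΔx → Δx = (14² − 10.0²)/(2·1.9) = 25.3 m

Phase 4 (constant speed): v₀ = 14.0 m/s, a = 0 m/s².
v = v₀ + at = 14.0 + (0)(3) = 14.0 m/s
Δx = v₀t + ½at² = 14.0·3 + 0.5·0·3² = 42.0 m
Total time = 1.67 + 7.50 + 2.11 + 3.00 = 14.3 s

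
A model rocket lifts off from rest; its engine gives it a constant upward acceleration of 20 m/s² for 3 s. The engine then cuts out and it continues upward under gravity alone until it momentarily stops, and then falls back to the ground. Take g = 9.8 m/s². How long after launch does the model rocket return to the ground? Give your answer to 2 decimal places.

Phase 1 (powered ascent): v₀ = 0 m/s, a = 20 m/s².
v = v₀ + at = 0 + (20)(3) = 60.0 m/s
Δx = v₀t + ½at² = 0·3 + 0.5·20·3² = 90.0 m

Phase 2 (coasting upward): v₀ = 60.0 m/s, a = -9.8 m/s².
v = v₀ + at → t = (0 − 60.0) / -9.8 = 6.12 s
v² = v₀² + 2aΔx → Δx = (0² − 60.0²)/(2·-9.8) = 184 m

Phase 3 (free fall): v₀ = 0 m/s, a = -9.8 m/s².
Falls 274 m from rest: t = √(2·274/9.8) = 7.47 s; v = g·t = 73.2 m/s.
Total time = 3.00 + 6.12 + 7.47 = 16.6 s

16.60 s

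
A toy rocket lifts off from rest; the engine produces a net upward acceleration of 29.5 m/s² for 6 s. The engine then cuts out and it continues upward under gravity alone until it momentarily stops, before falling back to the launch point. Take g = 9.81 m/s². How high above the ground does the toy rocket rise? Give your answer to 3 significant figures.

Phase 1 (powered ascent): v₀ = 0 m/s, a = 29.5 m/s².
v = v₀ + at = 0 + (29.5)(6) = 177 m/s
Δx = v₀t + ½at² = 0·6 + 0.5·29.5·6² = 531 m

Phase 2 (coasting upward): v₀ = 177 m/s, a = -9.81 m/s².
v = v₀ + at → t = (0 − 177) / -9.81 = 18.0 s
v² = v₀² + 2aΔx → Δx = (0² − 177²)/(2·-9.81) = 1600 m
Maximum height = 531 + 1600 = 2130 m

2130 m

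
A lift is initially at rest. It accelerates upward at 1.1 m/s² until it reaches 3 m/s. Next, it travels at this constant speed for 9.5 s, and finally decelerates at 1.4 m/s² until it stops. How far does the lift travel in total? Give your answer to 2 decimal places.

Phase 1 (accelerating): v₀ = 0 m/s, a = 1.1 m/s².
v = v₀ + at → t = (3 − 0) / 1.1 = 2.73 s
v² = v₀² + 2aΔx → Δx = (3² − 0²)/(2·1.1) = 4.09 m

Phase 2 (constant speed): v₀ = 3.00 m/s, a = 0 m/s².
v = v₀ + at = 3.00 + (0)(9.5) = 3.00 m/s
Δx = v₀t + ½at² = 3.00·9.5 + 0.5·0·9.5² = 28.5 m

Phase 3 (decelerating): v₀ = 3.00 m/s, a = -1.4 m/s².
v = v₀ + at → t = (0 − 3.00) / -1.4 = 2.14 s
v² = v₀² + 2aΔx → Δx = (0² − 3.00²)/(2·-1.4) = 3.21 m
Total distance = 4.09 + 28.5 + 3.21 = 35.8 m

35.81 m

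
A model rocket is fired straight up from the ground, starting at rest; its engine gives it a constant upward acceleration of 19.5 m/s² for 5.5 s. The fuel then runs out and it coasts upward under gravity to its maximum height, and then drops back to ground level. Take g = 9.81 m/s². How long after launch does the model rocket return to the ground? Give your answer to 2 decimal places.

29.84 s

Phase 1 (powered ascent): v₀ = 0 m/s, a = 19.5 m/s².
v = v₀ + at = 0 + (19.5)(5.5) = 107 m/s
Δx = v₀t + ½at² = 0·5.5 + 0.5·19.5·5.5² = 295 m

Phase 2 (coasting upward): v₀ = 107 m/s, a = -9.81 m/s².
v = v₀ + at → t = (0 − 107) / -9.81 = 10.9 s
v² = v₀² + 2aΔx → Δx = (0² − 107²)/(2·-9.81) = 586 m

Phase 3 (free fall): v₀ = 0 m/s, a = -9.81 m/s².
Falls 881 m from rest: t = √(2·881/9.81) = 13.4 s; v = g·t = 131 m/s.
Total time = 5.50 + 10.9 + 13.4 = 29.8 s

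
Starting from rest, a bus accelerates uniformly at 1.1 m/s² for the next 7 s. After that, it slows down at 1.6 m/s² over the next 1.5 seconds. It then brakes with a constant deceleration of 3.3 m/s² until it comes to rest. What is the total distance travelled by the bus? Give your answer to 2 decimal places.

40.96 m

Phase 1 (accelerating): v₀ = 0 m/s, a = 1.1 m/s².
v = v₀ + at = 0 + (1.1)(7) = 7.70 m/s
Δx = v₀t + ½at² = 0·7 + 0.5·1.1·7² = 27.0 m

Phase 2 (decelerating): v₀ = 7.70 m/s, a = -1.6 m/s².
v = v₀ + at = 7.70 + (-1.6)(1.5) = 5.30 m/s
Δx = v₀t + ½at² = 7.70·1.5 + 0.5·-1.6·1.5² = 9.75 m

Phase 3 (decelerating): v₀ = 5.30 m/s, a = -3.3 m/s².
v = v₀ + at → t = (0 − 5.30) / -3.3 = 1.61 s
v² = v₀² + 2aΔx → Δx = (0² − 5.30²)/(2·-3.3) = 4.26 m
Total distance = 27.0 + 9.75 + 4.26 = 41.0 m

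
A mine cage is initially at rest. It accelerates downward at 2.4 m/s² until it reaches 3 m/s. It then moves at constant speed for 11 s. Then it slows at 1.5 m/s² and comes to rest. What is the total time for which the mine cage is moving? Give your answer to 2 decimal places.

Phase 1 (accelerating): v₀ = 0 m/s, a = 2.4 m/s².
v = v₀ + at → t = (3 − 0) / 2.4 = 1.25 s
v² = v₀² + 2aΔx → Δx = (3² − 0²)/(2·2.4) = 1.88 m

Phase 2 (constant speed): v₀ = 3.00 m/s, a = 0 m/s².
v = v₀ + at = 3.00 + (0)(11) = 3.00 m/s
Δx = v₀t + ½at² = 3.00·11 + 0.5·0·11² = 33.0 m

Phase 3 (decelerating): v₀ = 3.00 m/s, a = -1.5 m/s².
v = v₀ + at → t = (0 − 3.00) / -1.5 = 2.00 s
v² = v₀² + 2aΔx → Δx = (0² − 3.00²)/(2·-1.5) = 3.00 m
Total time = 1.25 + 11.0 + 2.00 = 14.2 s

14.25 s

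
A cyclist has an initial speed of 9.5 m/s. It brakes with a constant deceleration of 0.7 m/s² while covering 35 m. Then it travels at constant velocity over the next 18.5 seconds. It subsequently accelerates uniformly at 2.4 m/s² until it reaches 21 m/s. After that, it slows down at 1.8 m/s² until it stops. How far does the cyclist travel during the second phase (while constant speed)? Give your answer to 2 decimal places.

Phase 1 (decelerating): v₀ = 9.50 m/s, a = -0.7 m/s².
v² = v₀² + 2aΔx = 9.50² + 2·-0.7·35 = 41.2 → v = 6.42 m/s
t = (v − v₀)/a = (6.42 − 9.50)/-0.7 = 4.40 s

Phase 2 (constant speed): v₀ = 6.42 m/s, a = 0 m/s².
v = v₀ + at = 6.42 + (0)(18.5) = 6.42 m/s
Δx = v₀t + ½at² = 6.42·18.5 + 0.5·0·18.5² = 119 m
Distance in phase 2 = 119 m

118.82 m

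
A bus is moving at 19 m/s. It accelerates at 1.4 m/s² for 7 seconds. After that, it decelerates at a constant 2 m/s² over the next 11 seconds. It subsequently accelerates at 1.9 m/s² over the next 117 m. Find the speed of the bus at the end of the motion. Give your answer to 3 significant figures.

22.2 m/s

Phase 1 (accelerating): v₀ = 19.0 m/s, a = 1.4 m/s².
v = v₀ + at = 19.0 + (1.4)(7) = 28.8 m/s
Δx = v₀t + ½at² = 19.0·7 + 0.5·1.4·7² = 167 m

Phase 2 (decelerating): v₀ = 28.8 m/s, a = -2 m/s².
v = v₀ + at = 28.8 + (-2)(11) = 6.80 m/s
Δx = v₀t + ½at² = 28.8·11 + 0.5·-2·11² = 196 m

Phase 3 (accelerating): v₀ = 6.80 m/s, a = 1.9 m/s².
v² = v₀² + 2aΔx = 6.80² + 2·1.9·117 = 491 → v = 22.2 m/s
t = (v − v₀)/a = (22.2 − 6.80)/1.9 = 8.08 s
Final speed = 22.2 m/s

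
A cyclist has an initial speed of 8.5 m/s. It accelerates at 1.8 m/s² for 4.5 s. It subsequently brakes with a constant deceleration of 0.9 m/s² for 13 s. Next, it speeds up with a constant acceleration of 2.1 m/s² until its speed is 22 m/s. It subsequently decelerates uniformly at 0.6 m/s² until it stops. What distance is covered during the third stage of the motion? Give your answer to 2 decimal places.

109.52 m

Phase 1 (accelerating): v₀ = 8.50 m/s, a = 1.8 m/s².
v = v₀ + at = 8.50 + (1.8)(4.5) = 16.6 m/s
Δx = v₀t + ½at² = 8.50·4.5 + 0.5·1.8·4.5² = 56.5 m

Phase 2 (decelerating): v₀ = 16.6 m/s, a = -0.9 m/s².
v = v₀ + at = 16.6 + (-0.9)(13) = 4.90 m/s
Δx = v₀t + ½at² = 16.6·13 + 0.5·-0.9·13² = 140 m

Phase 3 (accelerating): v₀ = 4.90 m/s, a = 2.1 m/s².
v = v₀ + at → t = (22 − 4.90) / 2.1 = 8.14 s
v² = v₀² + 2aΔx → Δx = (22² − 4.90²)/(2·2.1) = 110 m
Distance in phase 3 = 110 m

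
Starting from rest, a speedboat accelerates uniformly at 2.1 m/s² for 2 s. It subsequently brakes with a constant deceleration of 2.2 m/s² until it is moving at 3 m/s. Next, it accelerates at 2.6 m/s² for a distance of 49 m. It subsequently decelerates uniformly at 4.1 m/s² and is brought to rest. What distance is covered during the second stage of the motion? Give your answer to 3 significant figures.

Phase 1 (accelerating): v₀ = 0 m/s, a = 2.1 m/s².
v = v₀ + at = 0 + (2.1)(2) = 4.20 m/s
Δx = v₀t + ½at² = 0·2 + 0.5·2.1·2² = 4.20 m

Phase 2 (decelerating): v₀ = 4.20 m/s, a = -2.2 m/s².
v = v₀ + at → t = (3 − 4.20) / -2.2 = 0.545 s
v² = v₀² + 2aΔx → Δx = (3² − 4.20²)/(2·-2.2) = 1.96 m
Distance in phase 2 = 1.96 m

1.96 m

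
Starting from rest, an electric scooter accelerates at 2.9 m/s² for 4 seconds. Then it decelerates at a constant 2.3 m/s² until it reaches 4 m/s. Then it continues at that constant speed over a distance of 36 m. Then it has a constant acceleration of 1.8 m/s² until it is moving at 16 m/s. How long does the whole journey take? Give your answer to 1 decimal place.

Phase 1 (accelerating): v₀ = 0 m/s, a = 2.9 m/s².
v = v₀ + at = 0 + (2.9)(4) = 11.6 m/s
Δx = v₀t + ½at² = 0·4 + 0.5·2.9·4² = 23.2 m

Phase 2 (decelerating): v₀ = 11.6 m/s, a = -2.3 m/s².
v = v₀ + at → t = (4 − 11.6) / -2.3 = 3.30 s
v² = v₀² + 2aΔx → Δx = (4² − 11.6²)/(2·-2.3) = 25.8 m

Phase 3 (constant speed): v₀ = 4.00 m/s, a = 0 m/s².
Constant speed: t = d/v = 36/4.00 = 9.00 s

Phase 4 (accelerating): v₀ = 4.00 m/s, a = 1.8 m/s².
v = v₀ + at → t = (16 − 4.00) / 1.8 = 6.67 s
v² = v₀² + 2aΔx → Δx = (16² − 4.00²)/(2·1.8) = 66.7 m
Total time = 4.00 + 3.30 + 9.00 + 6.67 = 23.0 s

23.0 s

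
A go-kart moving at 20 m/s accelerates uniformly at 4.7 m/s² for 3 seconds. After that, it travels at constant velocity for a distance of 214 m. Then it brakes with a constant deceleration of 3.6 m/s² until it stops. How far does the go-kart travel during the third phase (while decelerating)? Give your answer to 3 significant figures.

Phase 1 (accelerating): v₀ = 20.0 m/s, a = 4.7 m/s².
v = v₀ + at = 20.0 + (4.7)(3) = 34.1 m/s
Δx = v₀t + ½at² = 20.0·3 + 0.5·4.7·3² = 81.2 m

Phase 2 (constant speed): v₀ = 34.1 m/s, a = 0 m/s².
Constant speed: t = d/v = 214/34.1 = 6.28 s

Phase 3 (decelerating): v₀ = 34.1 m/s, a = -3.6 m/s².
v = v₀ + at → t = (0 − 34.1) / -3.6 = 9.47 s
v² = v₀² + 2aΔx → Δx = (0² − 34.1²)/(2·-3.6) = 162 m
Distance in phase 3 = 162 m

162 m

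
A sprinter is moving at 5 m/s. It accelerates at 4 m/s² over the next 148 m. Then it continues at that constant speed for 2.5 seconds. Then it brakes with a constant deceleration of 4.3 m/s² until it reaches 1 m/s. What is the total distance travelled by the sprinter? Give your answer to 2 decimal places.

Phase 1 (accelerating): v₀ = 5.00 m/s, a = 4 m/s².
v² = v₀² + 2aΔx = 5.00² + 2·4·148 = 1210 → v = 34.8 m/s
t = (v − v₀)/a = (34.8 − 5.00)/4 = 7.44 s

Phase 2 (constant speed): v₀ = 34.8 m/s, a = 0 m/s².
v = v₀ + at = 34.8 + (0)(2.5) = 34.8 m/s
Δx = v₀t + ½at² = 34.8·2.5 + 0.5·0·2.5² = 86.9 m

Phase 3 (decelerating): v₀ = 34.8 m/s, a = -4.3 m/s².
v = v₀ + at → t = (1 − 34.8) / -4.3 = 7.85 s
v² = v₀² + 2aΔx → Δx = (1² − 34.8²)/(2·-4.3) = 140 m
Total distance = 148 + 86.9 + 140 = 375 m

375.39 m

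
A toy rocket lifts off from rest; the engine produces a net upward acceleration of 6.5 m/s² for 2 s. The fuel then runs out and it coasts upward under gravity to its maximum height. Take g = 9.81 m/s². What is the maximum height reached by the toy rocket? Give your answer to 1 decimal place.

Phase 1 (powered ascent): v₀ = 0 m/s, a = 6.5 m/s².
v = v₀ + at = 0 + (6.5)(2) = 13.0 m/s
Δx = v₀t + ½at² = 0·2 + 0.5·6.5·2² = 13.0 m

Phase 2 (coasting upward): v₀ = 13.0 m/s, a = -9.81 m/s².
v = v₀ + at → t = (0 − 13.0) / -9.81 = 1.33 s
v² = v₀² + 2aΔx → Δx = (0² − 13.0²)/(2·-9.81) = 8.61 m
Maximum height = 13.0 + 8.61 = 21.6 m

21.6 m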